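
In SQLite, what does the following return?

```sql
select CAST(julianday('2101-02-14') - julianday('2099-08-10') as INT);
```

21 days remain in August 2099 after the 10th (31 − 10).
Full months from September 2099 through January 2101 contribute their day counts.
Then 14 days into February 2101.
Total: 21 + 30 + 31 + 30 + 31 + 31 + 28 + 31 + 30 + 31 + 30 + 31 + 31 + 30 + 31 + 30 + 31 + 31 + 14 = 553.

553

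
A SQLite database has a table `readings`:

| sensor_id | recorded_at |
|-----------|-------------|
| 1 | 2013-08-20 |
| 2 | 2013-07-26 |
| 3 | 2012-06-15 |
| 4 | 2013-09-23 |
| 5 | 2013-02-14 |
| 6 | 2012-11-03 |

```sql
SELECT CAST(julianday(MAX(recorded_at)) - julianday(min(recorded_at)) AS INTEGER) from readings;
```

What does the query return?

MIN = 2012-06-15, MAX = 2013-09-23.
15 days remain in June 2012 after the 15th (30 − 15).
Full months from July 2012 through August 2013 contribute their day counts.
Then 23 days into September 2013.
Total: 15 + 31 + 31 + 30 + 31 + 30 + 31 + 31 + 28 + 31 + 30 + 31 + 30 + 31 + 31 + 23 = 465.

465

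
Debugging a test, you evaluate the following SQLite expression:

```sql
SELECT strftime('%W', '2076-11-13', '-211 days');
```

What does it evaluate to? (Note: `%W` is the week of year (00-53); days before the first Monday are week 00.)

First apply '-211 days': 2076-11-13 → 2076-04-16.
2076-04-16 is a Thursday. SQLite's %W counts Mondays since the year started; the result is 15.

15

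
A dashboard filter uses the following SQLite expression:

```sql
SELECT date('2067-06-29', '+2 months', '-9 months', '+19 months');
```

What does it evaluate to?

2068-06-29

Adding +2 months to 2067-06-29 gives 2067-08-29.
Adding -9 months to 2067-08-29 gives 2066-11-29.
Adding +19 months to 2066-11-29 gives 2068-06-29.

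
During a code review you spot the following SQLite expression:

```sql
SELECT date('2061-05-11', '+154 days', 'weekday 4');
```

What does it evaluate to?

2061-10-13

Applying '+154 days' to 2061-05-11: counting 154 days forward gives 2061-10-12.
`weekday 4` advances to the next Thursday; 2061-10-12 is a Wednesday, so it moves forward to 2061-10-13.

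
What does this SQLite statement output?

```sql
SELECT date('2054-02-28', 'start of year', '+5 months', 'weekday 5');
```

`start of year` rewinds 2054-02-28 to 2054-01-01.
Adding +5 months to 2054-01-01 gives 2054-06-01.
`weekday 5` advances to the next Friday; 2054-06-01 is a Monday, so it moves forward to 2054-06-05.

2054-06-05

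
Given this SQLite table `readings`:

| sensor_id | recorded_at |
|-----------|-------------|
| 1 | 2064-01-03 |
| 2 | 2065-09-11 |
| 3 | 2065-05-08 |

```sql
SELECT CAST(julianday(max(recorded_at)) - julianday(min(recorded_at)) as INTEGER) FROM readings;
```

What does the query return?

617

MIN = 2064-01-03, MAX = 2065-09-11.
28 days remain in January 2064 after the 3rd (31 − 3).
Full months from February 2064 through August 2065 contribute their day counts.
Then 11 days into September 2065.
Total: 28 + 29 + 31 + 30 + 31 + 30 + 31 + 31 + 30 + 31 + 30 + 31 + 31 + 28 + 31 + 30 + 31 + 30 + 31 + 31 + 11 = 617.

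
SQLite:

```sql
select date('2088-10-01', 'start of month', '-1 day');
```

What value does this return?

2088-09-30

`start of month` rewinds 2088-10-01 to 2088-10-01.
Going back 1 day from 2088-10-01 reaches 2088-09-30 (last day of September, 30 days).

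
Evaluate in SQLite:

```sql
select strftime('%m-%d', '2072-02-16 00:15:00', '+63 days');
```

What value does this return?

04-19

First apply '+63 days': 2072-02-16 00:15:00 → 2072-04-19 00:15:00.
`%m-%d` extracts the month-day: 04-19.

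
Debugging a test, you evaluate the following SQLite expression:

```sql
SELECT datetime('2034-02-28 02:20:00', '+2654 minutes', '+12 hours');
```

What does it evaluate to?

2654 minutes = 44h 14m; +2654 minutes from 2034-02-28 02:20:00 is 2034-03-01 22:34:00 (crosses midnight).
+12 hours from 2034-03-01 22:34:00 is 2034-03-02 10:34:00 (crosses midnight).

2034-03-02 10:34:00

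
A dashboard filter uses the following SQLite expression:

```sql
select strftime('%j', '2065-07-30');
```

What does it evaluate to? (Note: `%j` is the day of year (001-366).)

Day-of-year for 2065-07-30: days since 2065-01-01 inclusive = 211, zero-padded to 211.

211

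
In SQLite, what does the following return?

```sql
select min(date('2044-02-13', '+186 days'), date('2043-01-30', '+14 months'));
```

2044-03-30

date('2044-02-13', '+186 days') → 2044-08-17.
date('2043-01-30', '+14 months') → 2044-03-30.
Earlier of the two is 2044-03-30.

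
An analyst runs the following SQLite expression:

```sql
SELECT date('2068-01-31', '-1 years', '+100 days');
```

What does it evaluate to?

Adding -1 year to 2068-01-31 gives 2067-01-31.
Applying '+100 days' to 2067-01-31: counting 100 days forward gives 2067-05-11.

2067-05-11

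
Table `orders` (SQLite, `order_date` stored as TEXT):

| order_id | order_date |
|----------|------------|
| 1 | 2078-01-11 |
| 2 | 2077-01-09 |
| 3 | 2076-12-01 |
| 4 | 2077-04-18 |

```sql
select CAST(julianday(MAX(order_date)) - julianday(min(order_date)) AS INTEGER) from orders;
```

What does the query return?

MIN = 2076-12-01, MAX = 2078-01-11.
30 days remain in December 2076 after the 1st (31 − 1).
Full months from January 2077 through December 2077 contribute their day counts.
Then 11 days into January 2078.
Total: 30 + 31 + 28 + 31 + 30 + 31 + 30 + 31 + 31 + 30 + 31 + 30 + 31 + 11 = 406.

406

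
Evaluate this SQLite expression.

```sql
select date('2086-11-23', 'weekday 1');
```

`weekday 1` advances to the next Monday; 2086-11-23 is a Saturday, so it moves forward to 2086-11-25.

2086-11-25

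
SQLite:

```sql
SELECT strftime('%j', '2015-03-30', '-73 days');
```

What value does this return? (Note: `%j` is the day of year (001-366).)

First apply '-73 days': 2015-03-30 → 2015-01-16.
Day-of-year for 2015-01-16: days since 2015-01-01 inclusive = 16, zero-padded to 016.

016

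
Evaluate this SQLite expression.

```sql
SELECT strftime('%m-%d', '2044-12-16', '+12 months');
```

First apply '+12 months': 2044-12-16 → 2045-12-16.
`%m-%d` extracts the month-day: 12-16.

12-16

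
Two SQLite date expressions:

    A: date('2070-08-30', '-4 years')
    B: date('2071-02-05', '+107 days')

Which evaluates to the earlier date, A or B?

A

A = 2066-08-30.
B = 2071-05-23.
A is earlier.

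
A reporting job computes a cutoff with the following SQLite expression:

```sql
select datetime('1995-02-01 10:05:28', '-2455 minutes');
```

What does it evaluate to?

1995-01-30 17:10:28

2455 minutes = 40h 55m; -2455 minutes from 1995-02-01 10:05:28 is 1995-01-30 17:10:28 (crosses midnight).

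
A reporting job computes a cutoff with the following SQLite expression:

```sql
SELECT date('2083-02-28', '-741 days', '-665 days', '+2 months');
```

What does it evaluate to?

2079-06-24

Applying '-741 days' to 2083-02-28: counting 741 days back gives 2081-02-17.
Applying '-665 days' to 2081-02-17: counting 665 days back gives 2079-04-24.
Adding +2 months to 2079-04-24 gives 2079-06-24.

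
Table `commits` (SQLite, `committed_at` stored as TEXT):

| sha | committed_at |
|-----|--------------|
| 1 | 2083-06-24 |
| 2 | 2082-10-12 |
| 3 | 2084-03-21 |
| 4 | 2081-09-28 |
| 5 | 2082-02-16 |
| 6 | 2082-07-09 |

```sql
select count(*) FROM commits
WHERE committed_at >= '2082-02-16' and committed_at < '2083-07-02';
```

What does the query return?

4

Rows in [2082-02-16, 2083-07-02): 2083-06-24, 2082-10-12, 2082-02-16, 2082-07-09 → 4 rows.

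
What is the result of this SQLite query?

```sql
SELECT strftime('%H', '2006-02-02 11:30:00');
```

11

`%H` extracts the 2-digit hour (00-23): 11.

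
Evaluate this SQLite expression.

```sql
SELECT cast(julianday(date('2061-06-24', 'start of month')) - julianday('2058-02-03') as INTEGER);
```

`start of month` rewinds 2061-06-24 to 2061-06-01.
25 days remain in February 2058 after the 3rd (28 − 3).
Full months from March 2058 through May 2061 contribute their day counts.
Then 1 day into June 2061.
Total: 25 + 31 + 30 + 31 + 30 + 31 + 31 + 30 + 31 + 30 + 31 + 31 + 28 + 31 + 30 + 31 + 30 + 31 + 31 + 30 + 31 + 30 + 31 + 31 + 29 + 31 + 30 + 31 + 30 + 31 + 31 + 30 + 31 + 30 + 31 + 31 + 28 + 31 + 30 + 31 + 1 = 1214.

1214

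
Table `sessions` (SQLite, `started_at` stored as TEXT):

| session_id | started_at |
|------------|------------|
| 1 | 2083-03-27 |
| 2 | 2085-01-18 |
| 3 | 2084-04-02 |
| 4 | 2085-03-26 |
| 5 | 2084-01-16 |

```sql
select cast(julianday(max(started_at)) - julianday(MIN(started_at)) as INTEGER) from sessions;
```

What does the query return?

MIN = 2083-03-27, MAX = 2085-03-26.
4 days remain in March 2083 after the 27th (31 − 27).
Full months from April 2083 through February 2085 contribute their day counts.
Then 26 days into March 2085.
Total: 4 + 30 + 31 + 30 + 31 + 31 + 30 + 31 + 30 + 31 + 31 + 29 + 31 + 30 + 31 + 30 + 31 + 31 + 30 + 31 + 30 + 31 + 31 + 28 + 26 = 730.

730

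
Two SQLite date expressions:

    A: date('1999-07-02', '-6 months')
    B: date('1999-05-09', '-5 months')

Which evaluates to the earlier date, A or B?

A = 1999-01-02.
B = 1998-12-09.
B is earlier.

B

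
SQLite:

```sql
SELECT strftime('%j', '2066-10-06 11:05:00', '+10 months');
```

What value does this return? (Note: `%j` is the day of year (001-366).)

First apply '+10 months': 2066-10-06 11:05:00 → 2067-08-06 11:05:00.
Day-of-year for 2067-08-06: days since 2067-01-01 inclusive = 218, zero-padded to 218.

218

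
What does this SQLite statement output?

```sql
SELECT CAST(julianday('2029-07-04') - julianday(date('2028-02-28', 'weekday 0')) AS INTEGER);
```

`weekday 0` advances to the next Sunday; 2028-02-28 is a Monday, so it moves forward to 2028-03-05.
26 days remain in March 2028 after the 5th (31 − 5).
Full months from April 2028 through June 2029 contribute their day counts.
Then 4 days into July 2029.
Total: 26 + 30 + 31 + 30 + 31 + 31 + 30 + 31 + 30 + 31 + 31 + 28 + 31 + 30 + 31 + 30 + 4 = 486.

486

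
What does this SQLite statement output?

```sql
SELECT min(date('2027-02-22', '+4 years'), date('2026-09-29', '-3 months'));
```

2026-06-29

date('2027-02-22', '+4 years') → 2031-02-22.
date('2026-09-29', '-3 months') → 2026-06-29.
Earlier of the two is 2026-06-29.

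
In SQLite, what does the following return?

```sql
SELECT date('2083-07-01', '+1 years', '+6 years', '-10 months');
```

Adding +1 year to 2083-07-01 gives 2084-07-01.
Adding +6 years to 2084-07-01 gives 2090-07-01.
Adding -10 months to 2090-07-01 gives 2089-09-01.

2089-09-01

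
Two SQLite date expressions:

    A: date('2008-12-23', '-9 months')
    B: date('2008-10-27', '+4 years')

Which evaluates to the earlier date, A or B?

A

A = 2008-03-23.
B = 2012-10-27.
A is earlier.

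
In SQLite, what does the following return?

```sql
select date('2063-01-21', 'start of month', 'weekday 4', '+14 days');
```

`start of month` rewinds 2063-01-21 to 2063-01-01.
`weekday 4` advances to the next Thursday; 2063-01-01 is a Monday, so it moves forward to 2063-01-04.
Advancing 14 more days within January lands on 2063-01-18.

2063-01-18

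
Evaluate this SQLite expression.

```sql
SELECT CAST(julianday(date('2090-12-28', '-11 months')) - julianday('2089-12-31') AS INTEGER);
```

Adding -11 months to 2090-12-28 gives 2090-01-28.
0 days remain in December 2089 after the 31st (31 − 31).
Then 28 days into January 2090.
Total: 0 + 28 = 28.

28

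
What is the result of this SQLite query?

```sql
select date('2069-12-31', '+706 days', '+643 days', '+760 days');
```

Applying '+706 days' to 2069-12-31: counting 706 days forward gives 2071-12-07.
Applying '+643 days' to 2071-12-07: counting 643 days forward gives 2073-09-10.
Applying '+760 days' to 2073-09-10: counting 760 days forward gives 2075-10-10.

2075-10-10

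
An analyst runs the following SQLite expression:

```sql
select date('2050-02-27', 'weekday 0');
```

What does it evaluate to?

2050-02-27

`weekday 0` advances to the next Sunday; 2050-02-27 is already a Sunday, so it stays at 2050-02-27.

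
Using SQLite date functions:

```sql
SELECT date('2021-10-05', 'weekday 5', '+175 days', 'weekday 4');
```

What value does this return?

`weekday 5` advances to the next Friday; 2021-10-05 is a Tuesday, so it moves forward to 2021-10-08.
Applying '+175 days' to 2021-10-08: counting 175 days forward gives 2022-04-01.
`weekday 4` advances to the next Thursday; 2022-04-01 is a Friday, so it moves forward to 2022-04-07.

2022-04-07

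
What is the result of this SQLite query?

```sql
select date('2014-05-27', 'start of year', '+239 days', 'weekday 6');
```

`start of year` rewinds 2014-05-27 to 2014-01-01.
Applying '+239 days' to 2014-01-01: counting 239 days forward gives 2014-08-28.
`weekday 6` advances to the next Saturday; 2014-08-28 is a Thursday, so it moves forward to 2014-08-30.

2014-08-30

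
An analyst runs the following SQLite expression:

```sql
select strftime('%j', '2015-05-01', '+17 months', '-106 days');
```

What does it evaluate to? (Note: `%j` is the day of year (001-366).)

First apply '+17 months', '-106 days': 2015-05-01 → 2016-06-17.
Day-of-year for 2016-06-17: days since 2016-01-01 inclusive = 169, zero-padded to 169.

169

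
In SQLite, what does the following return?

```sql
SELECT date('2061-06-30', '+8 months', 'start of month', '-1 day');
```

Adding +8 months to 2061-06-30 targets 2062-02-30. February 2062 has only 28 days, so SQLite normalizes the 2-day overflow forward to 2062-03-02.
`start of month` rewinds 2062-03-02 to 2062-03-01.
Going back 1 day from 2062-03-01 reaches 2062-02-28 (last day of February, 28 days).

2062-02-28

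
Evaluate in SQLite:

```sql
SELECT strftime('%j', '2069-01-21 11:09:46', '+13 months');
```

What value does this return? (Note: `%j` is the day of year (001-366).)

First apply '+13 months': 2069-01-21 11:09:46 → 2070-02-21 11:09:46.
Day-of-year for 2070-02-21: days since 2070-01-01 inclusive = 52, zero-padded to 052.

052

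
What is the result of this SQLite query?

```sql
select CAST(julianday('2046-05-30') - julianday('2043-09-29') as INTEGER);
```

974

1 day remains in September 2043 after the 29th (30 − 29).
Full months from October 2043 through April 2046 contribute their day counts.
Then 30 days into May 2046.
Total: 1 + 31 + 30 + 31 + 31 + 29 + 31 + 30 + 31 + 30 + 31 + 31 + 30 + 31 + 30 + 31 + 31 + 28 + 31 + 30 + 31 + 30 + 31 + 31 + 30 + 31 + 30 + 31 + 31 + 28 + 31 + 30 + 30 = 974.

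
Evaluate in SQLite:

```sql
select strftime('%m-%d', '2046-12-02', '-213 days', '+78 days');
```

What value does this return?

First apply '-213 days', '+78 days': 2046-12-02 → 2046-07-20.
`%m-%d` extracts the month-day: 07-20.

07-20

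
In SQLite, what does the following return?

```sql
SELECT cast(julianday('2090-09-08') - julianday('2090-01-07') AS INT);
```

24 days remain in January 2090 after the 7th (31 − 7).
Full months from February 2090 through August 2090 contribute their day counts.
Then 8 days into September 2090.
Total: 24 + 28 + 31 + 30 + 31 + 30 + 31 + 31 + 8 = 244.

244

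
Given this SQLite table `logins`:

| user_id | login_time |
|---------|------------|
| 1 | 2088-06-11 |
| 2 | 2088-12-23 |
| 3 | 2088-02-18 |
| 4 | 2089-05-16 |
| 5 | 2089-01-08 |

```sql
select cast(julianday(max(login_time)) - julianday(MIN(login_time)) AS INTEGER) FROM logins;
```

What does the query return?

453

MIN = 2088-02-18, MAX = 2089-05-16.
11 days remain in February 2088 after the 18th (29 − 18).
Full months from March 2088 through April 2089 contribute their day counts.
Then 16 days into May 2089.
Total: 11 + 31 + 30 + 31 + 30 + 31 + 31 + 30 + 31 + 30 + 31 + 31 + 28 + 31 + 30 + 16 = 453.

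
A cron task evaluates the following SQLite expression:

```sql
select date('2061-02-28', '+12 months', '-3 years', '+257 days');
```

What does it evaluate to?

2059-11-12

Adding +12 months to 2061-02-28 gives 2062-02-28.
Adding -3 years to 2062-02-28 gives 2059-02-28.
Applying '+257 days' to 2059-02-28: counting 257 days forward gives 2059-11-12.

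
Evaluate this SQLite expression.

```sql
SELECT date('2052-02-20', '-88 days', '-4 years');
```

2047-11-24

Applying '-88 days' to 2052-02-20: counting 88 days back gives 2051-11-24.
Adding -4 years to 2051-11-24 gives 2047-11-24.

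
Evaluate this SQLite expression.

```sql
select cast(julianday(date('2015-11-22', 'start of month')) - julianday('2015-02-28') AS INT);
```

`start of month` rewinds 2015-11-22 to 2015-11-01.
0 days remain in February 2015 after the 28th (28 − 28).
Full months from March 2015 through October 2015 contribute their day counts.
Then 1 day into November 2015.
Total: 0 + 31 + 30 + 31 + 30 + 31 + 31 + 30 + 31 + 1 = 246.

246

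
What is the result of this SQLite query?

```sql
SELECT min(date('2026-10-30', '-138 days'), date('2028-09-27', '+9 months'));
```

date('2026-10-30', '-138 days') → 2026-06-14.
date('2028-09-27', '+9 months') → 2029-06-27.
Earlier of the two is 2026-06-14.

2026-06-14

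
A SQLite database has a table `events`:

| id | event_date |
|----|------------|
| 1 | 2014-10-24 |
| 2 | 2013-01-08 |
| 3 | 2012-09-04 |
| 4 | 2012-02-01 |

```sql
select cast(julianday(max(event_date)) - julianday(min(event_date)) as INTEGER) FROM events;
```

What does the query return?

MIN = 2012-02-01, MAX = 2014-10-24.
28 days remain in February 2012 after the 1st (29 − 1).
Full months from March 2012 through September 2014 contribute their day counts.
Then 24 days into October 2014.
Total: 28 + 31 + 30 + 31 + 30 + 31 + 31 + 30 + 31 + 30 + 31 + 31 + 28 + 31 + 30 + 31 + 30 + 31 + 31 + 30 + 31 + 30 + 31 + 31 + 28 + 31 + 30 + 31 + 30 + 31 + 31 + 30 + 24 = 996.

996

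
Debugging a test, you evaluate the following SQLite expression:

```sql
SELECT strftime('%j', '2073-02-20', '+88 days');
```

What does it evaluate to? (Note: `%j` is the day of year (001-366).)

139

First apply '+88 days': 2073-02-20 → 2073-05-19.
Day-of-year for 2073-05-19: days since 2073-01-01 inclusive = 139, zero-padded to 139.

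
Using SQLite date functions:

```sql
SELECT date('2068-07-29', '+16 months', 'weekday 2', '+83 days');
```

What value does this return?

Adding +16 months to 2068-07-29 gives 2069-11-29.
`weekday 2` advances to the next Tuesday; 2069-11-29 is a Friday, so it moves forward to 2069-12-03.
Applying '+83 days' to 2069-12-03: counting 83 days forward gives 2070-02-24.

2070-02-24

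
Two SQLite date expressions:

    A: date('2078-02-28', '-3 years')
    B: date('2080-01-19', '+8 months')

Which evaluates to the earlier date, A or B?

A

A = 2075-02-28.
B = 2080-09-19.
A is earlier.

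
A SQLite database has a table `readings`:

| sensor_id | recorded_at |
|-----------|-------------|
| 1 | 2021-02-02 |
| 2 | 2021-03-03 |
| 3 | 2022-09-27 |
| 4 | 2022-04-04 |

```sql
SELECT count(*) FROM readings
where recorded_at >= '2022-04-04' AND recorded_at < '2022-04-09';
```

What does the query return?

Rows in [2022-04-04, 2022-04-09): 2022-04-04 → 1 row.

1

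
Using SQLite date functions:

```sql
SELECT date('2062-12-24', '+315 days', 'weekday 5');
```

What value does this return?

Applying '+315 days' to 2062-12-24: counting 315 days forward gives 2063-11-04.
`weekday 5` advances to the next Friday; 2063-11-04 is a Sunday, so it moves forward to 2063-11-09.

2063-11-09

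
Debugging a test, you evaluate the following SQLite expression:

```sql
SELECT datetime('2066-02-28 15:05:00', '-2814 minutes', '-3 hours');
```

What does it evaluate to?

2814 minutes = 46h 54m; -2814 minutes from 2066-02-28 15:05:00 is 2066-02-26 16:11:00 (crosses midnight).
-3 hours from 2066-02-26 16:11:00 is 2066-02-26 13:11:00.

2066-02-26 13:11:00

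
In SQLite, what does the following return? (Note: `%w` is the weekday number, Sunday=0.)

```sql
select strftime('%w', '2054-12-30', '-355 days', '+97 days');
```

First apply '-355 days', '+97 days': 2054-12-30 → 2054-04-16.
2054-04-16 is a Thursday; with Sunday=0 that is 4.

4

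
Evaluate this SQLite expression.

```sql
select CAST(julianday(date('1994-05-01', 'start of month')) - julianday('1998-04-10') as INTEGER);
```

`start of month` rewinds 1994-05-01 to 1994-05-01.
30 days remain in May 1994 after the 1st (31 − 1).
Full months from June 1994 through March 1998 contribute their day counts.
Then 10 days into April 1998.
Total: 30 + 30 + 31 + 31 + 30 + 31 + 30 + 31 + 31 + 28 + 31 + 30 + 31 + 30 + 31 + 31 + 30 + 31 + 30 + 31 + 31 + 29 + 31 + 30 + 31 + 30 + 31 + 31 + 30 + 31 + 30 + 31 + 31 + 28 + 31 + 30 + 31 + 30 + 31 + 31 + 30 + 31 + 30 + 31 + 31 + 28 + 31 + 10 = 1440.
The subtraction is earlier − later, so the result is −1440 → -1440.

-1440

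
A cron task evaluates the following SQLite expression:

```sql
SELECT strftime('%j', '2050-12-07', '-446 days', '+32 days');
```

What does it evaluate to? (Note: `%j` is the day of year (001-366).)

First apply '-446 days', '+32 days': 2050-12-07 → 2049-10-19.
Day-of-year for 2049-10-19: days since 2049-01-01 inclusive = 292, zero-padded to 292.

292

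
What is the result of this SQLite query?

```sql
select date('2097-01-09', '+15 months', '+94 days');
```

Adding +15 months to 2097-01-09 gives 2098-04-09.
Applying '+94 days' to 2098-04-09: counting 94 days forward gives 2098-07-12.

2098-07-12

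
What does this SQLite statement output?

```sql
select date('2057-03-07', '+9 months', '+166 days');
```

Adding +9 months to 2057-03-07 gives 2057-12-07.
Applying '+166 days' to 2057-12-07: counting 166 days forward gives 2058-05-22.

2058-05-22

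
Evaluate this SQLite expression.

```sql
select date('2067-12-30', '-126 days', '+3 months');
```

Applying '-126 days' to 2067-12-30: counting 126 days back gives 2067-08-26.
Adding +3 months to 2067-08-26 gives 2067-11-26.

2067-11-26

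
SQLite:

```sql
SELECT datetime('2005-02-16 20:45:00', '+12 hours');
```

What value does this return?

2005-02-17 08:45:00

+12 hours from 2005-02-16 20:45:00 is 2005-02-17 08:45:00 (crosses midnight).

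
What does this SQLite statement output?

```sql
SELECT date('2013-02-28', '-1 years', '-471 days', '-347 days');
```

Adding -1 year to 2013-02-28 gives 2012-02-28.
Applying '-471 days' to 2012-02-28: counting 471 days back gives 2010-11-14.
Applying '-347 days' to 2010-11-14: counting 347 days back gives 2009-12-02.

2009-12-02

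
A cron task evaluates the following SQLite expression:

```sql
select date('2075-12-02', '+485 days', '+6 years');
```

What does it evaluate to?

2083-03-31

Applying '+485 days' to 2075-12-02: counting 485 days forward gives 2077-03-31.
Adding +6 years to 2077-03-31 gives 2083-03-31.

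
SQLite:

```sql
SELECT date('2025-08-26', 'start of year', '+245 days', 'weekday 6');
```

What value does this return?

2025-09-06

`start of year` rewinds 2025-08-26 to 2025-01-01.
Applying '+245 days' to 2025-01-01: counting 245 days forward gives 2025-09-03.
`weekday 6` advances to the next Saturday; 2025-09-03 is a Wednesday, so it moves forward to 2025-09-06.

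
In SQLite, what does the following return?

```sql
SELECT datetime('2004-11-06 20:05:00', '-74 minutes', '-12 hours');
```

74 minutes = 1h 14m; -74 minutes from 2004-11-06 20:05:00 is 2004-11-06 18:51:00.
-12 hours from 2004-11-06 18:51:00 is 2004-11-06 06:51:00.

2004-11-06 06:51:00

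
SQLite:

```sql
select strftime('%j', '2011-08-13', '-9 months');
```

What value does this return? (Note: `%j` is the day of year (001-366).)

First apply '-9 months': 2011-08-13 → 2010-11-13.
Day-of-year for 2010-11-13: days since 2010-01-01 inclusive = 317, zero-padded to 317.

317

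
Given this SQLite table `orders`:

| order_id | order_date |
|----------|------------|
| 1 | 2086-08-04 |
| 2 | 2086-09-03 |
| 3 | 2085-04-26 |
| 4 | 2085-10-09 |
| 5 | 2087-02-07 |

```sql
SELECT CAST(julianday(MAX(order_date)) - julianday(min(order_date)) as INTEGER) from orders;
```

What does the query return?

652

MIN = 2085-04-26, MAX = 2087-02-07.
4 days remain in April 2085 after the 26th (30 − 26).
Full months from May 2085 through January 2087 contribute their day counts.
Then 7 days into February 2087.
Total: 4 + 31 + 30 + 31 + 31 + 30 + 31 + 30 + 31 + 31 + 28 + 31 + 30 + 31 + 30 + 31 + 31 + 30 + 31 + 30 + 31 + 31 + 7 = 652.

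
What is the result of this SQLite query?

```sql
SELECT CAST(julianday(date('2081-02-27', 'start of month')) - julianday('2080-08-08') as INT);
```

`start of month` rewinds 2081-02-27 to 2081-02-01.
23 days remain in August 2080 after the 8th (31 − 8).
September 2080: 30 days.
October 2080: 31 days.
November 2080: 30 days.
December 2080: 31 days.
January 2081: 31 days.
Then 1 day into February 2081.
Total: 23 + 30 + 31 + 30 + 31 + 31 + 1 = 177.

177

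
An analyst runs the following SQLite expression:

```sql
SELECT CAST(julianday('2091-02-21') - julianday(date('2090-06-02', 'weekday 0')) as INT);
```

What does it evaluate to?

262

`weekday 0` advances to the next Sunday; 2090-06-02 is a Friday, so it moves forward to 2090-06-04.
26 days remain in June 2090 after the 4th (30 − 4).
Full months from July 2090 through January 2091 contribute their day counts.
Then 21 days into February 2091.
Total: 26 + 31 + 31 + 30 + 31 + 30 + 31 + 31 + 21 = 262.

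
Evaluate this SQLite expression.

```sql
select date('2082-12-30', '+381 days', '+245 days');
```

2084-09-16

Applying '+381 days' to 2082-12-30: counting 381 days forward gives 2084-01-15.
Applying '+245 days' to 2084-01-15: counting 245 days forward gives 2084-09-16.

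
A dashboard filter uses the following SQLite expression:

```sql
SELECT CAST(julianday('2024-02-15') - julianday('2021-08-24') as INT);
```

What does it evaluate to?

7 days remain in August 2021 after the 24th (31 − 24).
Full months from September 2021 through January 2024 contribute their day counts.
Then 15 days into February 2024.
Total: 7 + 30 + 31 + 30 + 31 + 31 + 28 + 31 + 30 + 31 + 30 + 31 + 31 + 30 + 31 + 30 + 31 + 31 + 28 + 31 + 30 + 31 + 30 + 31 + 31 + 30 + 31 + 30 + 31 + 31 + 15 = 905.

905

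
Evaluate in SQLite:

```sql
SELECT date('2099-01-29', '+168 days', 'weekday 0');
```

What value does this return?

Applying '+168 days' to 2099-01-29: counting 168 days forward gives 2099-07-16.
`weekday 0` advances to the next Sunday; 2099-07-16 is a Thursday, so it moves forward to 2099-07-19.

2099-07-19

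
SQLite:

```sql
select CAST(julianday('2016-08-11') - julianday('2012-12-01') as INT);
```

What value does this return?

1349

30 days remain in December 2012 after the 1st (31 − 1).
Full months from January 2013 through July 2016 contribute their day counts.
Then 11 days into August 2016.
Total: 30 + 31 + 28 + 31 + 30 + 31 + 30 + 31 + 31 + 30 + 31 + 30 + 31 + 31 + 28 + 31 + 30 + 31 + 30 + 31 + 31 + 30 + 31 + 30 + 31 + 31 + 28 + 31 + 30 + 31 + 30 + 31 + 31 + 30 + 31 + 30 + 31 + 31 + 29 + 31 + 30 + 31 + 30 + 31 + 11 = 1349.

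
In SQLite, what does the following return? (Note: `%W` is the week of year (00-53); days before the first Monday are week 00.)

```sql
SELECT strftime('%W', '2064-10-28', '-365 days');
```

44

First apply '-365 days': 2064-10-28 → 2063-10-29.
2063-10-29 is a Monday. SQLite's %W counts Mondays since the year started; the result is 44.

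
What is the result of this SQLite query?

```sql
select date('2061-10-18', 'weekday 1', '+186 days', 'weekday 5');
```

2062-04-28

`weekday 1` advances to the next Monday; 2061-10-18 is a Tuesday, so it moves forward to 2061-10-24.
Applying '+186 days' to 2061-10-24: counting 186 days forward gives 2062-04-28.
`weekday 5` advances to the next Friday; 2062-04-28 is already a Friday, so it stays at 2062-04-28.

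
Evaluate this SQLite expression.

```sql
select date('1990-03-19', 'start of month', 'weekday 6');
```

1990-03-03

`start of month` rewinds 1990-03-19 to 1990-03-01.
`weekday 6` advances to the next Saturday; 1990-03-01 is a Thursday, so it moves forward to 1990-03-03.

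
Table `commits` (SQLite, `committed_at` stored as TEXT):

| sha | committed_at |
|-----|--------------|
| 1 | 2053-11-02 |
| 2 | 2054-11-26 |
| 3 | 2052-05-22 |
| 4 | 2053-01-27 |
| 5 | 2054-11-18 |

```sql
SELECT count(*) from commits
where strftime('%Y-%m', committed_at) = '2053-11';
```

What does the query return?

1

Rows with year-month 2053-11: 2053-11-02 → 1.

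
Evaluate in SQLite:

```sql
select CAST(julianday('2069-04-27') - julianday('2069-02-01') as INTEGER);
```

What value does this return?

27 days remain in February 2069 after the 1st (28 − 1).
March 2069: 31 days.
Then 27 days into April 2069.
Total: 27 + 31 + 27 = 85.

85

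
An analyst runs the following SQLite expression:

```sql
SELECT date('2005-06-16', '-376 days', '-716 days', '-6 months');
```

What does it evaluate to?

Applying '-376 days' to 2005-06-16: counting 376 days back gives 2004-06-05.
Applying '-716 days' to 2004-06-05: counting 716 days back gives 2002-06-20.
Adding -6 months to 2002-06-20 gives 2001-12-20.

2001-12-20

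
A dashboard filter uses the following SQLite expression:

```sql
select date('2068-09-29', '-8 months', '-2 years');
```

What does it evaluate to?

2066-01-29

Adding -8 months to 2068-09-29 gives 2068-01-29.
Adding -2 years to 2068-01-29 gives 2066-01-29.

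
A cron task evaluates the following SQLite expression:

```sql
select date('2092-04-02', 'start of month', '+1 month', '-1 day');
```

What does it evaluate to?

`start of month` rewinds 2092-04-02 to 2092-04-01.
Adding +1 month to 2092-04-01 gives 2092-05-01.
Going back 1 day from 2092-05-01 reaches 2092-04-30 (last day of April, 30 days).

2092-04-30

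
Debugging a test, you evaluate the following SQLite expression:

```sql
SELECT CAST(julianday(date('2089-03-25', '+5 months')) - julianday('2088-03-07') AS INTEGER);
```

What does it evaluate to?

Adding +5 months to 2089-03-25 gives 2089-08-25.
24 days remain in March 2088 after the 7th (31 − 7).
Full months from April 2088 through July 2089 contribute their day counts.
Then 25 days into August 2089.
Total: 24 + 30 + 31 + 30 + 31 + 31 + 30 + 31 + 30 + 31 + 31 + 28 + 31 + 30 + 31 + 30 + 31 + 25 = 536.

536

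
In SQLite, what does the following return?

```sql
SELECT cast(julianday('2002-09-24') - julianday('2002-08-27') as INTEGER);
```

28

4 days remain in August 2002 after the 27th (31 − 27).
Then 24 days into September 2002.
Total: 4 + 24 = 28.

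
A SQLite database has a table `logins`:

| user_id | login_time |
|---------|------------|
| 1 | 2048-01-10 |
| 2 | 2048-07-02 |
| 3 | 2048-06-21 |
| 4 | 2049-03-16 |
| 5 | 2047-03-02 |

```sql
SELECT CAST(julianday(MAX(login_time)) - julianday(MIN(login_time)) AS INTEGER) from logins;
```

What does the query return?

745

MIN = 2047-03-02, MAX = 2049-03-16.
29 days remain in March 2047 after the 2nd (31 − 2).
Full months from April 2047 through February 2049 contribute their day counts.
Then 16 days into March 2049.
Total: 29 + 30 + 31 + 30 + 31 + 31 + 30 + 31 + 30 + 31 + 31 + 29 + 31 + 30 + 31 + 30 + 31 + 31 + 30 + 31 + 30 + 31 + 31 + 28 + 16 = 745.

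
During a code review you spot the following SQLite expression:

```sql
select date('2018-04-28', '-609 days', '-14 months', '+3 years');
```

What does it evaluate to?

2018-06-27

Applying '-609 days' to 2018-04-28: counting 609 days back gives 2016-08-27.
Adding -14 months to 2016-08-27 gives 2015-06-27.
Adding +3 years to 2015-06-27 gives 2018-06-27.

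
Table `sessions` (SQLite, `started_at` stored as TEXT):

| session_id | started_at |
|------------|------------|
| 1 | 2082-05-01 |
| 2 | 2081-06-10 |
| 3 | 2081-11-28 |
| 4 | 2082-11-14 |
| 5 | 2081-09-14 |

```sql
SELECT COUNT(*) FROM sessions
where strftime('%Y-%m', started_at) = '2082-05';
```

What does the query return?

Rows with year-month 2082-05: 2082-05-01 → 1.

1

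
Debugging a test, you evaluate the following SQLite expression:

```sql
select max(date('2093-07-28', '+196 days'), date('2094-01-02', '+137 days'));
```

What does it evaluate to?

2094-05-19

date('2093-07-28', '+196 days') → 2094-02-09.
date('2094-01-02', '+137 days') → 2094-05-19.
Later of the two is 2094-05-19.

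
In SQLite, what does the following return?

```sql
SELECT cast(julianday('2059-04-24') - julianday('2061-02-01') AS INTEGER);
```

-649

6 days remain in April 2059 after the 24th (30 − 24).
Full months from May 2059 through January 2061 contribute their day counts.
Then 1 day into February 2061.
Total: 6 + 31 + 30 + 31 + 31 + 30 + 31 + 30 + 31 + 31 + 29 + 31 + 30 + 31 + 30 + 31 + 31 + 30 + 31 + 30 + 31 + 31 + 1 = 649.
The subtraction is earlier − later, so the result is −649 → -649.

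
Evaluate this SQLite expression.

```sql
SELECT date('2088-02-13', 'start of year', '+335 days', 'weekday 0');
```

2088-12-05

`start of year` rewinds 2088-02-13 to 2088-01-01.
Applying '+335 days' to 2088-01-01: counting 335 days forward gives 2088-12-01.
`weekday 0` advances to the next Sunday; 2088-12-01 is a Wednesday, so it moves forward to 2088-12-05.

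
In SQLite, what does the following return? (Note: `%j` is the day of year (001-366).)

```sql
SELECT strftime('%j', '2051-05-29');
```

Day-of-year for 2051-05-29: days since 2051-01-01 inclusive = 149, zero-padded to 149.

149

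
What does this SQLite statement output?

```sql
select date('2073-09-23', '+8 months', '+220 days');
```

2074-12-29

Adding +8 months to 2073-09-23 gives 2074-05-23.
Applying '+220 days' to 2074-05-23: counting 220 days forward gives 2074-12-29.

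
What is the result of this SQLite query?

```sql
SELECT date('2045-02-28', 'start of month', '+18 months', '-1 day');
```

2046-07-31

`start of month` rewinds 2045-02-28 to 2045-02-01.
Adding +18 months to 2045-02-01 gives 2046-08-01.
Going back 1 day from 2046-08-01 reaches 2046-07-31 (last day of July, 31 days).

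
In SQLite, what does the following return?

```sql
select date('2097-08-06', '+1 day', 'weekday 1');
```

Advancing 1 more day within August lands on 2097-08-07.
`weekday 1` advances to the next Monday; 2097-08-07 is a Wednesday, so it moves forward to 2097-08-12.

2097-08-12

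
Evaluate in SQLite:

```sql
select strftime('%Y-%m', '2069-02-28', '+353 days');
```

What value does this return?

First apply '+353 days': 2069-02-28 → 2070-02-16.
`%Y-%m` extracts the year-month: 2070-02.

2070-02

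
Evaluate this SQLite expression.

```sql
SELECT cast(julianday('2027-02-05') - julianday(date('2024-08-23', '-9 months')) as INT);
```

Adding -9 months to 2024-08-23 gives 2023-11-23.
7 days remain in November 2023 after the 23rd (30 − 23).
Full months from December 2023 through January 2027 contribute their day counts.
Then 5 days into February 2027.
Total: 7 + 31 + 31 + 29 + 31 + 30 + 31 + 30 + 31 + 31 + 30 + 31 + 30 + 31 + 31 + 28 + 31 + 30 + 31 + 30 + 31 + 31 + 30 + 31 + 30 + 31 + 31 + 28 + 31 + 30 + 31 + 30 + 31 + 31 + 30 + 31 + 30 + 31 + 31 + 5 = 1170.

1170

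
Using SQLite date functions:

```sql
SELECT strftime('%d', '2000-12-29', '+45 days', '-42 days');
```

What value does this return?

First apply '+45 days', '-42 days': 2000-12-29 → 2001-01-01.
`%d` extracts the 2-digit day of month: 01.

01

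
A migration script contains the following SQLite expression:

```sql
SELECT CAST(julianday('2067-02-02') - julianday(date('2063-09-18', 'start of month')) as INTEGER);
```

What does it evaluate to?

`start of month` rewinds 2063-09-18 to 2063-09-01.
29 days remain in September 2063 after the 1st (30 − 1).
Full months from October 2063 through January 2067 contribute their day counts.
Then 2 days into February 2067.
Total: 29 + 31 + 30 + 31 + 31 + 29 + 31 + 30 + 31 + 30 + 31 + 31 + 30 + 31 + 30 + 31 + 31 + 28 + 31 + 30 + 31 + 30 + 31 + 31 + 30 + 31 + 30 + 31 + 31 + 28 + 31 + 30 + 31 + 30 + 31 + 31 + 30 + 31 + 30 + 31 + 31 + 2 = 1250.

1250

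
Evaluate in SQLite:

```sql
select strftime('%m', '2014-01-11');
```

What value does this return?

`%m` extracts the 2-digit month (01-12): 01.

01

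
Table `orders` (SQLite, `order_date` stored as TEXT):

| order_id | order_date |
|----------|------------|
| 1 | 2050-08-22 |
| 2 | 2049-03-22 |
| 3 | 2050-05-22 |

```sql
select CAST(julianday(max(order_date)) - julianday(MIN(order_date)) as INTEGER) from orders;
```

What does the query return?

MIN = 2049-03-22, MAX = 2050-08-22.
9 days remain in March 2049 after the 22nd (31 − 22).
Full months from April 2049 through July 2050 contribute their day counts.
Then 22 days into August 2050.
Total: 9 + 30 + 31 + 30 + 31 + 31 + 30 + 31 + 30 + 31 + 31 + 28 + 31 + 30 + 31 + 30 + 31 + 22 = 518.

518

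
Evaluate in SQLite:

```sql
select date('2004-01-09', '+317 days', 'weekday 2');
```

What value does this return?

2004-11-23

Applying '+317 days' to 2004-01-09: counting 317 days forward gives 2004-11-21.
`weekday 2` advances to the next Tuesday; 2004-11-21 is a Sunday, so it moves forward to 2004-11-23.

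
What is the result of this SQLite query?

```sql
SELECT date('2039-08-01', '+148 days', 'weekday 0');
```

Applying '+148 days' to 2039-08-01: counting 148 days forward gives 2039-12-27.
`weekday 0` advances to the next Sunday; 2039-12-27 is a Tuesday, so it moves forward to 2040-01-01.

2040-01-01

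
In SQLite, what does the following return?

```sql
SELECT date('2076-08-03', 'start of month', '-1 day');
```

`start of month` rewinds 2076-08-03 to 2076-08-01.
Going back 1 day from 2076-08-01 reaches 2076-07-31 (last day of July, 31 days).

2076-07-31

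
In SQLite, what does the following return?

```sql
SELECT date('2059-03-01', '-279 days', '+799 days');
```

Applying '-279 days' to 2059-03-01: counting 279 days back gives 2058-05-26.
Applying '+799 days' to 2058-05-26: counting 799 days forward gives 2060-08-02.

2060-08-02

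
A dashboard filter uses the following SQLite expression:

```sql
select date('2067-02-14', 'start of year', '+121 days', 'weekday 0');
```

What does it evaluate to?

`start of year` rewinds 2067-02-14 to 2067-01-01.
Applying '+121 days' to 2067-01-01: counting 121 days forward gives 2067-05-02.
`weekday 0` advances to the next Sunday; 2067-05-02 is a Monday, so it moves forward to 2067-05-08.

2067-05-08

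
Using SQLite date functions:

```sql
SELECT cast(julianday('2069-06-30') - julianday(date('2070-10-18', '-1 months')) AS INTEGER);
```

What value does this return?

Adding -1 month to 2070-10-18 gives 2070-09-18.
0 days remain in June 2069 after the 30th (30 − 30).
Full months from July 2069 through August 2070 contribute their day counts.
Then 18 days into September 2070.
Total: 0 + 31 + 31 + 30 + 31 + 30 + 31 + 31 + 28 + 31 + 30 + 31 + 30 + 31 + 31 + 18 = 445.
The subtraction is earlier − later, so the result is −445 → -445.

-445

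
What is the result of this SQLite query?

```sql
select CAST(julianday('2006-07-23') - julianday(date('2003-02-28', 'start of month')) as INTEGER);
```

`start of month` rewinds 2003-02-28 to 2003-02-01.
27 days remain in February 2003 after the 1st (28 − 1).
Full months from March 2003 through June 2006 contribute their day counts.
Then 23 days into July 2006.
Total: 27 + 31 + 30 + 31 + 30 + 31 + 31 + 30 + 31 + 30 + 31 + 31 + 29 + 31 + 30 + 31 + 30 + 31 + 31 + 30 + 31 + 30 + 31 + 31 + 28 + 31 + 30 + 31 + 30 + 31 + 31 + 30 + 31 + 30 + 31 + 31 + 28 + 31 + 30 + 31 + 30 + 23 = 1268.

1268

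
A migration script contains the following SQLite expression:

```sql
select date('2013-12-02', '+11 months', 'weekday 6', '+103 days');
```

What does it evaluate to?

2015-02-19

Adding +11 months to 2013-12-02 gives 2014-11-02.
`weekday 6` advances to the next Saturday; 2014-11-02 is a Sunday, so it moves forward to 2014-11-08.
Applying '+103 days' to 2014-11-08: counting 103 days forward gives 2015-02-19.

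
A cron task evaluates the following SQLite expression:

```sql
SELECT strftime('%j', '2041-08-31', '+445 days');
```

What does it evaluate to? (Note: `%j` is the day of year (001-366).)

323

First apply '+445 days': 2041-08-31 → 2042-11-19.
Day-of-year for 2042-11-19: days since 2042-01-01 inclusive = 323, zero-padded to 323.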